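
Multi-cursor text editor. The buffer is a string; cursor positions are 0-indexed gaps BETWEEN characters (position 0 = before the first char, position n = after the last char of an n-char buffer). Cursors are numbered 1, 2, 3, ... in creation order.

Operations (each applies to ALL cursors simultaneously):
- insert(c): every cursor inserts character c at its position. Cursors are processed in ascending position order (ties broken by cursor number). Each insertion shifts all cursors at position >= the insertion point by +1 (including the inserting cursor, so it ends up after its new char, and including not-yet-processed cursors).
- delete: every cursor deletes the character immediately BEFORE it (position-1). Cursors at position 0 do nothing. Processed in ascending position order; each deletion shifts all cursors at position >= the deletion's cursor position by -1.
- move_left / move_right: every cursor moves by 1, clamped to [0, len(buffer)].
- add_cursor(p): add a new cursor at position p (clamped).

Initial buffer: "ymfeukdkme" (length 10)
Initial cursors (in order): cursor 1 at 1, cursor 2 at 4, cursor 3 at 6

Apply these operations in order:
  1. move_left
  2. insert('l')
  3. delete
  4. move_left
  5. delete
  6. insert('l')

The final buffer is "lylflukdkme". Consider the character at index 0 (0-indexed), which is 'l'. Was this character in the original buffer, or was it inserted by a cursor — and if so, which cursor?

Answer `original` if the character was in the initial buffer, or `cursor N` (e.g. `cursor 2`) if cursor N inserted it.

After op 1 (move_left): buffer="ymfeukdkme" (len 10), cursors c1@0 c2@3 c3@5, authorship ..........
After op 2 (insert('l')): buffer="lymfleulkdkme" (len 13), cursors c1@1 c2@5 c3@8, authorship 1...2..3.....
After op 3 (delete): buffer="ymfeukdkme" (len 10), cursors c1@0 c2@3 c3@5, authorship ..........
After op 4 (move_left): buffer="ymfeukdkme" (len 10), cursors c1@0 c2@2 c3@4, authorship ..........
After op 5 (delete): buffer="yfukdkme" (len 8), cursors c1@0 c2@1 c3@2, authorship ........
After op 6 (insert('l')): buffer="lylflukdkme" (len 11), cursors c1@1 c2@3 c3@5, authorship 1.2.3......
Authorship (.=original, N=cursor N): 1 . 2 . 3 . . . . . .
Index 0: author = 1

Answer: cursor 1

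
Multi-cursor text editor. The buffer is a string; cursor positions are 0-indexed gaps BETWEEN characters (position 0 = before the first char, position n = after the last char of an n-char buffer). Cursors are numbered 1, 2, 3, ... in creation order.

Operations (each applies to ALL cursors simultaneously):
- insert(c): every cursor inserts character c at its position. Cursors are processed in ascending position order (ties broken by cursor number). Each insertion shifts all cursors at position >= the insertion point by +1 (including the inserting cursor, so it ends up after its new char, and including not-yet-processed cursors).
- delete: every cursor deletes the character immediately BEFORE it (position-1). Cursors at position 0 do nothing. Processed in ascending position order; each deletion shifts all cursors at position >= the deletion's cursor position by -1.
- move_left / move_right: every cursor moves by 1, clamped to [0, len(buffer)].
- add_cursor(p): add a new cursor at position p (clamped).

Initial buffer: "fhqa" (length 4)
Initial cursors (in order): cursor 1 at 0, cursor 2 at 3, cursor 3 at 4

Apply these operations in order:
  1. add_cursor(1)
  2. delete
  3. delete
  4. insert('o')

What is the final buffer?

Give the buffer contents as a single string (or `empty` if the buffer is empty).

After op 1 (add_cursor(1)): buffer="fhqa" (len 4), cursors c1@0 c4@1 c2@3 c3@4, authorship ....
After op 2 (delete): buffer="h" (len 1), cursors c1@0 c4@0 c2@1 c3@1, authorship .
After op 3 (delete): buffer="" (len 0), cursors c1@0 c2@0 c3@0 c4@0, authorship 
After op 4 (insert('o')): buffer="oooo" (len 4), cursors c1@4 c2@4 c3@4 c4@4, authorship 1234

Answer: oooo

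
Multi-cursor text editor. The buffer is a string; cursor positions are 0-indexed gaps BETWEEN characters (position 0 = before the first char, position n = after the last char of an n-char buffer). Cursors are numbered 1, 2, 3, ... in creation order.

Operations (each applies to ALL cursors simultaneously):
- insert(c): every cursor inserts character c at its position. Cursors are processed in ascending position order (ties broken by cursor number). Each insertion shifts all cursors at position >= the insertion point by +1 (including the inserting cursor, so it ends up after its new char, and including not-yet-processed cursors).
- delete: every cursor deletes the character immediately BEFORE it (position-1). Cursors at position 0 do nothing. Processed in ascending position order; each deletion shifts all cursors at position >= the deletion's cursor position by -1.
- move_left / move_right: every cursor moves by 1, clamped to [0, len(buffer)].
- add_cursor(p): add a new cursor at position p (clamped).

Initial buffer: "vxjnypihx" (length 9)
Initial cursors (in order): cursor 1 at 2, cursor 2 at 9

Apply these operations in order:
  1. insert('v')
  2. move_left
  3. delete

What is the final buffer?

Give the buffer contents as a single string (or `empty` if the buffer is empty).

After op 1 (insert('v')): buffer="vxvjnypihxv" (len 11), cursors c1@3 c2@11, authorship ..1.......2
After op 2 (move_left): buffer="vxvjnypihxv" (len 11), cursors c1@2 c2@10, authorship ..1.......2
After op 3 (delete): buffer="vvjnypihv" (len 9), cursors c1@1 c2@8, authorship .1......2

Answer: vvjnypihv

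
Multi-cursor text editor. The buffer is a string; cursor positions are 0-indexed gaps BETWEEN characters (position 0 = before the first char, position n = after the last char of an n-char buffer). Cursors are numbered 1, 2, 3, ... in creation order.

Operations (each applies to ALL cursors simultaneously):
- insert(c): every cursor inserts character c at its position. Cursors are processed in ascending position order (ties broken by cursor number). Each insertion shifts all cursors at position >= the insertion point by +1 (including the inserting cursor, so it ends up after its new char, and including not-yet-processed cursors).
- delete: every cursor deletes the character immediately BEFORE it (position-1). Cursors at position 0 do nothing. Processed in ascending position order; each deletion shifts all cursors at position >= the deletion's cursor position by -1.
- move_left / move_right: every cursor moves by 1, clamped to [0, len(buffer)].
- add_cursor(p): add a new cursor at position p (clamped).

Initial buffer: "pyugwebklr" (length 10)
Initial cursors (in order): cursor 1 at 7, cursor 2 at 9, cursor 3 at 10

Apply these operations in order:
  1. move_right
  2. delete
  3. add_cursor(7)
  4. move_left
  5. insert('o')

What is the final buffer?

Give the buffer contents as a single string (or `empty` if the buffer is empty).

Answer: pyugweoooob

Derivation:
After op 1 (move_right): buffer="pyugwebklr" (len 10), cursors c1@8 c2@10 c3@10, authorship ..........
After op 2 (delete): buffer="pyugweb" (len 7), cursors c1@7 c2@7 c3@7, authorship .......
After op 3 (add_cursor(7)): buffer="pyugweb" (len 7), cursors c1@7 c2@7 c3@7 c4@7, authorship .......
After op 4 (move_left): buffer="pyugweb" (len 7), cursors c1@6 c2@6 c3@6 c4@6, authorship .......
After op 5 (insert('o')): buffer="pyugweoooob" (len 11), cursors c1@10 c2@10 c3@10 c4@10, authorship ......1234.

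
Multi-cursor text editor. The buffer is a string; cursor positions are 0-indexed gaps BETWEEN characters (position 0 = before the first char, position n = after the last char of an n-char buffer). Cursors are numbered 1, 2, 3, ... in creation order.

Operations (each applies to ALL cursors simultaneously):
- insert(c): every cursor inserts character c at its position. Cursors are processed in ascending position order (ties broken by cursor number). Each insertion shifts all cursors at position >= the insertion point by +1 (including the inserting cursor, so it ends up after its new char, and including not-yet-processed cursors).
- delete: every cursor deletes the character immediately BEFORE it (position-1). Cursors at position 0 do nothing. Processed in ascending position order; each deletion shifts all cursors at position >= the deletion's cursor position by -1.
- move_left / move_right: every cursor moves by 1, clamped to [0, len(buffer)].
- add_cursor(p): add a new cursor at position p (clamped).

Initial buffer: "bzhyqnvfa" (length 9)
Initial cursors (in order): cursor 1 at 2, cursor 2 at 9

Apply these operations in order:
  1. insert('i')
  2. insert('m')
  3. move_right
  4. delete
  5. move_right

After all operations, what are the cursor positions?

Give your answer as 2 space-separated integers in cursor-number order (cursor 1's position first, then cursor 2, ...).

Answer: 5 11

Derivation:
After op 1 (insert('i')): buffer="bzihyqnvfai" (len 11), cursors c1@3 c2@11, authorship ..1.......2
After op 2 (insert('m')): buffer="bzimhyqnvfaim" (len 13), cursors c1@4 c2@13, authorship ..11.......22
After op 3 (move_right): buffer="bzimhyqnvfaim" (len 13), cursors c1@5 c2@13, authorship ..11.......22
After op 4 (delete): buffer="bzimyqnvfai" (len 11), cursors c1@4 c2@11, authorship ..11......2
After op 5 (move_right): buffer="bzimyqnvfai" (len 11), cursors c1@5 c2@11, authorship ..11......2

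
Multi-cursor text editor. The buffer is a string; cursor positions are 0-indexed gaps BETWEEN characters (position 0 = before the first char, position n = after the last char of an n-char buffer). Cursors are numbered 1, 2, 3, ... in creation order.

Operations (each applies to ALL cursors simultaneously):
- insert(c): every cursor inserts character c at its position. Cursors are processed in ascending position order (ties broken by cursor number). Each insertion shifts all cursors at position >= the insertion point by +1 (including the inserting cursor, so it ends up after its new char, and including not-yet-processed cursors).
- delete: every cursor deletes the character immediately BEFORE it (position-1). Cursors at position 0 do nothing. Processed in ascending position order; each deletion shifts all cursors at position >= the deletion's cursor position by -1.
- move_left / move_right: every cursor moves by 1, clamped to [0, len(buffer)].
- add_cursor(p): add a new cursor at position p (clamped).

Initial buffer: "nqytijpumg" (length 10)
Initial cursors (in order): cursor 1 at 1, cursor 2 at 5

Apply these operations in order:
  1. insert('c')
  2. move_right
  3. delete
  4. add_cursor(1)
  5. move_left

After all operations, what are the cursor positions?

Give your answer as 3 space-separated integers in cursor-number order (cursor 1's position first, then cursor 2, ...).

After op 1 (insert('c')): buffer="ncqyticjpumg" (len 12), cursors c1@2 c2@7, authorship .1....2.....
After op 2 (move_right): buffer="ncqyticjpumg" (len 12), cursors c1@3 c2@8, authorship .1....2.....
After op 3 (delete): buffer="ncyticpumg" (len 10), cursors c1@2 c2@6, authorship .1...2....
After op 4 (add_cursor(1)): buffer="ncyticpumg" (len 10), cursors c3@1 c1@2 c2@6, authorship .1...2....
After op 5 (move_left): buffer="ncyticpumg" (len 10), cursors c3@0 c1@1 c2@5, authorship .1...2....

Answer: 1 5 0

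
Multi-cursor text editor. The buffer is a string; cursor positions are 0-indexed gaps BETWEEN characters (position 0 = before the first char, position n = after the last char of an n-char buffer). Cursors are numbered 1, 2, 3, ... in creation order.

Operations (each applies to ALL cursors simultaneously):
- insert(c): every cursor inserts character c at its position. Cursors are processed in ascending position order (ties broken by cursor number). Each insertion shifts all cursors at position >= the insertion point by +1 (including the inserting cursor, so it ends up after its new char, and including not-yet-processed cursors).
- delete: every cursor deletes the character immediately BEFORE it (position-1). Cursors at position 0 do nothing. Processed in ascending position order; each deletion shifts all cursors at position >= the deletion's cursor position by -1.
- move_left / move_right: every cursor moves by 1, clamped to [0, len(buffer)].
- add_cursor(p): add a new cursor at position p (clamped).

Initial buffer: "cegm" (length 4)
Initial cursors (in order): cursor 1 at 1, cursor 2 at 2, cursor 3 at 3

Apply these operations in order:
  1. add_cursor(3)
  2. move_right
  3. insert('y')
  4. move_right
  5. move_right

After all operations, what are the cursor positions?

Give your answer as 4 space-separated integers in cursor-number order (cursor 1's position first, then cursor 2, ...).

After op 1 (add_cursor(3)): buffer="cegm" (len 4), cursors c1@1 c2@2 c3@3 c4@3, authorship ....
After op 2 (move_right): buffer="cegm" (len 4), cursors c1@2 c2@3 c3@4 c4@4, authorship ....
After op 3 (insert('y')): buffer="ceygymyy" (len 8), cursors c1@3 c2@5 c3@8 c4@8, authorship ..1.2.34
After op 4 (move_right): buffer="ceygymyy" (len 8), cursors c1@4 c2@6 c3@8 c4@8, authorship ..1.2.34
After op 5 (move_right): buffer="ceygymyy" (len 8), cursors c1@5 c2@7 c3@8 c4@8, authorship ..1.2.34

Answer: 5 7 8 8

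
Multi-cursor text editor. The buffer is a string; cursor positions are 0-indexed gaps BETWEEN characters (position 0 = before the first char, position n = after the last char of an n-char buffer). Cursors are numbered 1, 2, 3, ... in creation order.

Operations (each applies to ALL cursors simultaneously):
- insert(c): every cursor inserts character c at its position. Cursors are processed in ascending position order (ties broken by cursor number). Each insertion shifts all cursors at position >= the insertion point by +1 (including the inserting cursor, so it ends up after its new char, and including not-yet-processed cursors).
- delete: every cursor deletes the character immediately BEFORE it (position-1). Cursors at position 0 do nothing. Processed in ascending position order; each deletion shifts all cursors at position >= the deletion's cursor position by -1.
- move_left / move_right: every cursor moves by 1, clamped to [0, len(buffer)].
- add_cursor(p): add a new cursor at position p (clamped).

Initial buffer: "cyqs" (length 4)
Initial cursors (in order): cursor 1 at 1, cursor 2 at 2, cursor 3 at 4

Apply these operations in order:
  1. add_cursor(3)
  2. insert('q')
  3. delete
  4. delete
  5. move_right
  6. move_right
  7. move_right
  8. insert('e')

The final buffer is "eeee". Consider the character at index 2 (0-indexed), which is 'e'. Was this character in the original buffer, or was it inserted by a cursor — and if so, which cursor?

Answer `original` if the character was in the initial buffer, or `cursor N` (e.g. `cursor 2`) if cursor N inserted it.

After op 1 (add_cursor(3)): buffer="cyqs" (len 4), cursors c1@1 c2@2 c4@3 c3@4, authorship ....
After op 2 (insert('q')): buffer="cqyqqqsq" (len 8), cursors c1@2 c2@4 c4@6 c3@8, authorship .1.2.4.3
After op 3 (delete): buffer="cyqs" (len 4), cursors c1@1 c2@2 c4@3 c3@4, authorship ....
After op 4 (delete): buffer="" (len 0), cursors c1@0 c2@0 c3@0 c4@0, authorship 
After op 5 (move_right): buffer="" (len 0), cursors c1@0 c2@0 c3@0 c4@0, authorship 
After op 6 (move_right): buffer="" (len 0), cursors c1@0 c2@0 c3@0 c4@0, authorship 
After op 7 (move_right): buffer="" (len 0), cursors c1@0 c2@0 c3@0 c4@0, authorship 
After op 8 (insert('e')): buffer="eeee" (len 4), cursors c1@4 c2@4 c3@4 c4@4, authorship 1234
Authorship (.=original, N=cursor N): 1 2 3 4
Index 2: author = 3

Answer: cursor 3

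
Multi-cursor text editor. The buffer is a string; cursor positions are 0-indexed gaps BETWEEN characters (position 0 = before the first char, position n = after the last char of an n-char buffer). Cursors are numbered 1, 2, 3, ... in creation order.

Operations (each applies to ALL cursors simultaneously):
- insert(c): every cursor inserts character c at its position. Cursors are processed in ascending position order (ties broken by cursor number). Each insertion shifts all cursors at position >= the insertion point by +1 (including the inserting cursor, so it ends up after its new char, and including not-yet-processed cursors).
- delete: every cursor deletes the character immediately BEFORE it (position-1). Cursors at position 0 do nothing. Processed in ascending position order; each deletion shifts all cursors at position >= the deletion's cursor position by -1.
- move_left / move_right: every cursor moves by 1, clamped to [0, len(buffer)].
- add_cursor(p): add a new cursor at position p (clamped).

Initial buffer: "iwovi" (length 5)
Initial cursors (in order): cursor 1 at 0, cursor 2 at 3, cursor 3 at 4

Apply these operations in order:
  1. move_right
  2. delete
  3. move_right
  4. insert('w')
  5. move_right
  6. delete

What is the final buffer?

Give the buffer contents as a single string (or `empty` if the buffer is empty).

Answer: ww

Derivation:
After op 1 (move_right): buffer="iwovi" (len 5), cursors c1@1 c2@4 c3@5, authorship .....
After op 2 (delete): buffer="wo" (len 2), cursors c1@0 c2@2 c3@2, authorship ..
After op 3 (move_right): buffer="wo" (len 2), cursors c1@1 c2@2 c3@2, authorship ..
After op 4 (insert('w')): buffer="wwoww" (len 5), cursors c1@2 c2@5 c3@5, authorship .1.23
After op 5 (move_right): buffer="wwoww" (len 5), cursors c1@3 c2@5 c3@5, authorship .1.23
After op 6 (delete): buffer="ww" (len 2), cursors c1@2 c2@2 c3@2, authorship .1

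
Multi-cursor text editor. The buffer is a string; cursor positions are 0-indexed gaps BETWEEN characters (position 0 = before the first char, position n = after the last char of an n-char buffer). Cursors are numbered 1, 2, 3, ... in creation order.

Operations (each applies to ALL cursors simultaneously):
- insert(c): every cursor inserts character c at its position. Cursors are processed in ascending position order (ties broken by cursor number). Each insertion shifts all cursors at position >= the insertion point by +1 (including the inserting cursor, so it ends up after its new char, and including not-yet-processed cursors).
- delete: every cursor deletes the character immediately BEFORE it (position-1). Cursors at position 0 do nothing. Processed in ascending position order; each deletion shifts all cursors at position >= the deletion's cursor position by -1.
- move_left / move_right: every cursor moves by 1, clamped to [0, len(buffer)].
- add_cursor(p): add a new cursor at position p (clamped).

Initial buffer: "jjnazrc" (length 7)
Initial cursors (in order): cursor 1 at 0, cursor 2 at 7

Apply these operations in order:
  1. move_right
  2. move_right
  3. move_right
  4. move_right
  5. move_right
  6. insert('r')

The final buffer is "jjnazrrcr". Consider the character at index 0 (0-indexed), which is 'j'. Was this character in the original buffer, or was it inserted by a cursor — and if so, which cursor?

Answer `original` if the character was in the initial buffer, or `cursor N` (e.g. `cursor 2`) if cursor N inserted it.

Answer: original

Derivation:
After op 1 (move_right): buffer="jjnazrc" (len 7), cursors c1@1 c2@7, authorship .......
After op 2 (move_right): buffer="jjnazrc" (len 7), cursors c1@2 c2@7, authorship .......
After op 3 (move_right): buffer="jjnazrc" (len 7), cursors c1@3 c2@7, authorship .......
After op 4 (move_right): buffer="jjnazrc" (len 7), cursors c1@4 c2@7, authorship .......
After op 5 (move_right): buffer="jjnazrc" (len 7), cursors c1@5 c2@7, authorship .......
After op 6 (insert('r')): buffer="jjnazrrcr" (len 9), cursors c1@6 c2@9, authorship .....1..2
Authorship (.=original, N=cursor N): . . . . . 1 . . 2
Index 0: author = original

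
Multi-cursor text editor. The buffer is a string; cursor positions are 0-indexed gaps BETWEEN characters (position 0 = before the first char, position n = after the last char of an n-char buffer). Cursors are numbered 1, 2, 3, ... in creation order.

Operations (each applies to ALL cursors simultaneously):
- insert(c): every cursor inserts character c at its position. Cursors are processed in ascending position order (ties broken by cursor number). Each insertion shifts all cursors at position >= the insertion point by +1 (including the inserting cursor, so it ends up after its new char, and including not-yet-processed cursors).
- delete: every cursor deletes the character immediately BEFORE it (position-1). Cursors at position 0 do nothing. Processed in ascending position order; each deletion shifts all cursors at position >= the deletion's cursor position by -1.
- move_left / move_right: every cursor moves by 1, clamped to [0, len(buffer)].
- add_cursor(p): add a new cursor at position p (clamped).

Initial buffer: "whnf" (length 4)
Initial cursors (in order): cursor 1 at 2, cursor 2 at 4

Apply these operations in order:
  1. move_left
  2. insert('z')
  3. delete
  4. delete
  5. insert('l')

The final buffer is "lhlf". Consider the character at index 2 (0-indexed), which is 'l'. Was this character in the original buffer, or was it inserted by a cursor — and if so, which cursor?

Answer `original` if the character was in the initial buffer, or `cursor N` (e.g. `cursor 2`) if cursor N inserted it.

After op 1 (move_left): buffer="whnf" (len 4), cursors c1@1 c2@3, authorship ....
After op 2 (insert('z')): buffer="wzhnzf" (len 6), cursors c1@2 c2@5, authorship .1..2.
After op 3 (delete): buffer="whnf" (len 4), cursors c1@1 c2@3, authorship ....
After op 4 (delete): buffer="hf" (len 2), cursors c1@0 c2@1, authorship ..
After op 5 (insert('l')): buffer="lhlf" (len 4), cursors c1@1 c2@3, authorship 1.2.
Authorship (.=original, N=cursor N): 1 . 2 .
Index 2: author = 2

Answer: cursor 2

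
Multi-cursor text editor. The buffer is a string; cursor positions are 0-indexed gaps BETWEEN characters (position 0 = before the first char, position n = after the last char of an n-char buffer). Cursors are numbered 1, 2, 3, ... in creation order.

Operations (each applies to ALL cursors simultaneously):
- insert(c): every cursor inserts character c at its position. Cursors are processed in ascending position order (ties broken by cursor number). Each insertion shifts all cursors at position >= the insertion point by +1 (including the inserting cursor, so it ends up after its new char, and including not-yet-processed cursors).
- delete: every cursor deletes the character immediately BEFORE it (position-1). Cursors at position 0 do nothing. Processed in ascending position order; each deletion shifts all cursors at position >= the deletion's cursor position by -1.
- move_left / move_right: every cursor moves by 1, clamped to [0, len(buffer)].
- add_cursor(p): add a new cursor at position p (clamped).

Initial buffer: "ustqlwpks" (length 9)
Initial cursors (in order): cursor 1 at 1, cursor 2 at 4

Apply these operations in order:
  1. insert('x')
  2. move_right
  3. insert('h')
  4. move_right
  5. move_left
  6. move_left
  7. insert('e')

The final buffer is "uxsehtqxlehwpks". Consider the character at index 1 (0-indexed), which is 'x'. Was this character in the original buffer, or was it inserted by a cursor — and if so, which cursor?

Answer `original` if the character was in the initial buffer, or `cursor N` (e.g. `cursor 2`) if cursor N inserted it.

Answer: cursor 1

Derivation:
After op 1 (insert('x')): buffer="uxstqxlwpks" (len 11), cursors c1@2 c2@6, authorship .1...2.....
After op 2 (move_right): buffer="uxstqxlwpks" (len 11), cursors c1@3 c2@7, authorship .1...2.....
After op 3 (insert('h')): buffer="uxshtqxlhwpks" (len 13), cursors c1@4 c2@9, authorship .1.1..2.2....
After op 4 (move_right): buffer="uxshtqxlhwpks" (len 13), cursors c1@5 c2@10, authorship .1.1..2.2....
After op 5 (move_left): buffer="uxshtqxlhwpks" (len 13), cursors c1@4 c2@9, authorship .1.1..2.2....
After op 6 (move_left): buffer="uxshtqxlhwpks" (len 13), cursors c1@3 c2@8, authorship .1.1..2.2....
After op 7 (insert('e')): buffer="uxsehtqxlehwpks" (len 15), cursors c1@4 c2@10, authorship .1.11..2.22....
Authorship (.=original, N=cursor N): . 1 . 1 1 . . 2 . 2 2 . . . .
Index 1: author = 1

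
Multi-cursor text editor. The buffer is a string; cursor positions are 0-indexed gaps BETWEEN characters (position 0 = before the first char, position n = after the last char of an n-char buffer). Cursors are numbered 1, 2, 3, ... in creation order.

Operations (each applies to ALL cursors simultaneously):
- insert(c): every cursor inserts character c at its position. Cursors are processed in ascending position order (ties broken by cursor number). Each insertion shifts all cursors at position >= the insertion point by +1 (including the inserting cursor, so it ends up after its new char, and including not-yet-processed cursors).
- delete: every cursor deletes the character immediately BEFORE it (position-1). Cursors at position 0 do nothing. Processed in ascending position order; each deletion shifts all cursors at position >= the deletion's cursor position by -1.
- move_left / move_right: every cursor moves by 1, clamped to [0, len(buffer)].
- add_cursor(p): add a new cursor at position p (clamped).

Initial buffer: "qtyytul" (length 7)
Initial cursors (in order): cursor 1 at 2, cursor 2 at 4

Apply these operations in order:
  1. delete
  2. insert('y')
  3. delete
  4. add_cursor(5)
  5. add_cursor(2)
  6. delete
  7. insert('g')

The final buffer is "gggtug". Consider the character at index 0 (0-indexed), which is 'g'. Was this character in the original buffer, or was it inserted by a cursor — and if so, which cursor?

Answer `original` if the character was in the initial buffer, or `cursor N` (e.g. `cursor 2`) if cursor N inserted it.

Answer: cursor 1

Derivation:
After op 1 (delete): buffer="qytul" (len 5), cursors c1@1 c2@2, authorship .....
After op 2 (insert('y')): buffer="qyyytul" (len 7), cursors c1@2 c2@4, authorship .1.2...
After op 3 (delete): buffer="qytul" (len 5), cursors c1@1 c2@2, authorship .....
After op 4 (add_cursor(5)): buffer="qytul" (len 5), cursors c1@1 c2@2 c3@5, authorship .....
After op 5 (add_cursor(2)): buffer="qytul" (len 5), cursors c1@1 c2@2 c4@2 c3@5, authorship .....
After op 6 (delete): buffer="tu" (len 2), cursors c1@0 c2@0 c4@0 c3@2, authorship ..
After op 7 (insert('g')): buffer="gggtug" (len 6), cursors c1@3 c2@3 c4@3 c3@6, authorship 124..3
Authorship (.=original, N=cursor N): 1 2 4 . . 3
Index 0: author = 1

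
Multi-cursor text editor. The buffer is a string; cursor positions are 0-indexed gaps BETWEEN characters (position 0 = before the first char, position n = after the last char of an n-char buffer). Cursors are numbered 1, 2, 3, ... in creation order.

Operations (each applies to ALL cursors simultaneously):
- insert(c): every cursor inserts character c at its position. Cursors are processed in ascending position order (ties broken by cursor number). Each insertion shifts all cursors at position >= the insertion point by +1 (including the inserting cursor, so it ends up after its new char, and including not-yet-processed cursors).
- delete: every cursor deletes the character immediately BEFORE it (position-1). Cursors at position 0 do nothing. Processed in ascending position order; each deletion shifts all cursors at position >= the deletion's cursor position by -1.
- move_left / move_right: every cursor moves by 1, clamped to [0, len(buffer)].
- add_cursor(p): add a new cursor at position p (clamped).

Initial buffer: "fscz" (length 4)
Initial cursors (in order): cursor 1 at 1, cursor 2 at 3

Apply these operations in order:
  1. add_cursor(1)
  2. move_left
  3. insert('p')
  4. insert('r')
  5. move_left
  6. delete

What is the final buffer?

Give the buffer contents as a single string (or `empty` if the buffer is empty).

After op 1 (add_cursor(1)): buffer="fscz" (len 4), cursors c1@1 c3@1 c2@3, authorship ....
After op 2 (move_left): buffer="fscz" (len 4), cursors c1@0 c3@0 c2@2, authorship ....
After op 3 (insert('p')): buffer="ppfspcz" (len 7), cursors c1@2 c3@2 c2@5, authorship 13..2..
After op 4 (insert('r')): buffer="pprrfsprcz" (len 10), cursors c1@4 c3@4 c2@8, authorship 1313..22..
After op 5 (move_left): buffer="pprrfsprcz" (len 10), cursors c1@3 c3@3 c2@7, authorship 1313..22..
After op 6 (delete): buffer="prfsrcz" (len 7), cursors c1@1 c3@1 c2@4, authorship 13..2..

Answer: prfsrcz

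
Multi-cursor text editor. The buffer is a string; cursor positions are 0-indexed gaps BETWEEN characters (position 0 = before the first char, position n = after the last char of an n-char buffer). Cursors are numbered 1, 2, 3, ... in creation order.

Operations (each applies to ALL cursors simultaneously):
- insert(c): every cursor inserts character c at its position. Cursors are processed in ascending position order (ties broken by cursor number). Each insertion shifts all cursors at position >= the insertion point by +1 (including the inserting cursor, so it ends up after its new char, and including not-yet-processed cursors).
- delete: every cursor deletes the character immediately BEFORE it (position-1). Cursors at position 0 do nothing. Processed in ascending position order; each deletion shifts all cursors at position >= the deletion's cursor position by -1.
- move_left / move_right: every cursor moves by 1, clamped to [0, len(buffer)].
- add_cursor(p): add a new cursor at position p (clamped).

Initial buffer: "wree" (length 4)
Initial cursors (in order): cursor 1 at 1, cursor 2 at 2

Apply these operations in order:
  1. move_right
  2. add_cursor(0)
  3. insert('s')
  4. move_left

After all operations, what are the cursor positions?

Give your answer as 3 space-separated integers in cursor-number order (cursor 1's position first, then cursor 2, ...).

Answer: 3 5 0

Derivation:
After op 1 (move_right): buffer="wree" (len 4), cursors c1@2 c2@3, authorship ....
After op 2 (add_cursor(0)): buffer="wree" (len 4), cursors c3@0 c1@2 c2@3, authorship ....
After op 3 (insert('s')): buffer="swrsese" (len 7), cursors c3@1 c1@4 c2@6, authorship 3..1.2.
After op 4 (move_left): buffer="swrsese" (len 7), cursors c3@0 c1@3 c2@5, authorship 3..1.2.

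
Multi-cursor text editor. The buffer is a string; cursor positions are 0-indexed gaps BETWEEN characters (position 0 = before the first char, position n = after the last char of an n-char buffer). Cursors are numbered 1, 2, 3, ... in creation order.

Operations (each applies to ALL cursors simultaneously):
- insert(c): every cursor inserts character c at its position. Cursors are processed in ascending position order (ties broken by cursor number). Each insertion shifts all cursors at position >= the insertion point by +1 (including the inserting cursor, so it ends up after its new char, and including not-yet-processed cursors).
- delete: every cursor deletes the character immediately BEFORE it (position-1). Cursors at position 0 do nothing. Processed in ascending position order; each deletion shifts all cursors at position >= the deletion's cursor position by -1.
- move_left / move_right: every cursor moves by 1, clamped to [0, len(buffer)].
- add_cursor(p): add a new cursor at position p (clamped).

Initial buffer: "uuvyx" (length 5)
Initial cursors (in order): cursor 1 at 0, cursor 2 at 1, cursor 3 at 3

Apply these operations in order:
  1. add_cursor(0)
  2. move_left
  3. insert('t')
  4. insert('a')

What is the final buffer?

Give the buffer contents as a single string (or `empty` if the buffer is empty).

After op 1 (add_cursor(0)): buffer="uuvyx" (len 5), cursors c1@0 c4@0 c2@1 c3@3, authorship .....
After op 2 (move_left): buffer="uuvyx" (len 5), cursors c1@0 c2@0 c4@0 c3@2, authorship .....
After op 3 (insert('t')): buffer="tttuutvyx" (len 9), cursors c1@3 c2@3 c4@3 c3@6, authorship 124..3...
After op 4 (insert('a')): buffer="tttaaauutavyx" (len 13), cursors c1@6 c2@6 c4@6 c3@10, authorship 124124..33...

Answer: tttaaauutavyx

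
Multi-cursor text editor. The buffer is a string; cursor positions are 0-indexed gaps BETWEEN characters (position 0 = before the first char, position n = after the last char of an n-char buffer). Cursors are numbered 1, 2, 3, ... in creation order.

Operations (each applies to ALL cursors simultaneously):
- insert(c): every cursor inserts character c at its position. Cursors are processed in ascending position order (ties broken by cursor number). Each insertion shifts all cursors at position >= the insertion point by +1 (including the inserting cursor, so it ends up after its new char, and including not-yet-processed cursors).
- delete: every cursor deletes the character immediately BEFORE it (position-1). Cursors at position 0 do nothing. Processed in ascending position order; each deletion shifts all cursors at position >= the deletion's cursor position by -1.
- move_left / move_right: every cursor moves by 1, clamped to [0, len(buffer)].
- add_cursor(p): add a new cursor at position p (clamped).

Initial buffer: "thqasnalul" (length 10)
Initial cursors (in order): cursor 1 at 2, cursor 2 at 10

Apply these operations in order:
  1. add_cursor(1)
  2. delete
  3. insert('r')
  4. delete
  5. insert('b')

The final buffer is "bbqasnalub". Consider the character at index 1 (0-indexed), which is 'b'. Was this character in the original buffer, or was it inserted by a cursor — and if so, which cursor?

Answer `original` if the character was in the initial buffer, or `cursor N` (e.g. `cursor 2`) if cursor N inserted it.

After op 1 (add_cursor(1)): buffer="thqasnalul" (len 10), cursors c3@1 c1@2 c2@10, authorship ..........
After op 2 (delete): buffer="qasnalu" (len 7), cursors c1@0 c3@0 c2@7, authorship .......
After op 3 (insert('r')): buffer="rrqasnalur" (len 10), cursors c1@2 c3@2 c2@10, authorship 13.......2
After op 4 (delete): buffer="qasnalu" (len 7), cursors c1@0 c3@0 c2@7, authorship .......
After op 5 (insert('b')): buffer="bbqasnalub" (len 10), cursors c1@2 c3@2 c2@10, authorship 13.......2
Authorship (.=original, N=cursor N): 1 3 . . . . . . . 2
Index 1: author = 3

Answer: cursor 3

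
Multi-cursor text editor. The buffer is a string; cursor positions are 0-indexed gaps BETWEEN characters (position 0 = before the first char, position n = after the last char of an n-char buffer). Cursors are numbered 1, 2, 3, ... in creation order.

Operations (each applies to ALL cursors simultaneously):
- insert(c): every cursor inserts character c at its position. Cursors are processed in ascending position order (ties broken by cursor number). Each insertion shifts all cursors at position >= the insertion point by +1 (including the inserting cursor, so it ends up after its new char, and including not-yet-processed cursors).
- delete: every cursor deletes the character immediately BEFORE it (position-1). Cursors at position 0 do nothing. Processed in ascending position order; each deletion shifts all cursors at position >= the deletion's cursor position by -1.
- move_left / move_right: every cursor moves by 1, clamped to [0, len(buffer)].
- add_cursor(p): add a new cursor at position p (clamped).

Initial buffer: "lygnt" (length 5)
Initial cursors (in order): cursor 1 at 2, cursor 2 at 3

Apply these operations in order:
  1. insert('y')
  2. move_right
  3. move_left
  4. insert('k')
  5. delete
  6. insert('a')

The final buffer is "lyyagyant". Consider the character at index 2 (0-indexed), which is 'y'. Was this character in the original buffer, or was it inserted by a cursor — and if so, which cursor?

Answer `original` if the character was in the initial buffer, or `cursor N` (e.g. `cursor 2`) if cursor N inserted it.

Answer: cursor 1

Derivation:
After op 1 (insert('y')): buffer="lyygynt" (len 7), cursors c1@3 c2@5, authorship ..1.2..
After op 2 (move_right): buffer="lyygynt" (len 7), cursors c1@4 c2@6, authorship ..1.2..
After op 3 (move_left): buffer="lyygynt" (len 7), cursors c1@3 c2@5, authorship ..1.2..
After op 4 (insert('k')): buffer="lyykgyknt" (len 9), cursors c1@4 c2@7, authorship ..11.22..
After op 5 (delete): buffer="lyygynt" (len 7), cursors c1@3 c2@5, authorship ..1.2..
After op 6 (insert('a')): buffer="lyyagyant" (len 9), cursors c1@4 c2@7, authorship ..11.22..
Authorship (.=original, N=cursor N): . . 1 1 . 2 2 . .
Index 2: author = 1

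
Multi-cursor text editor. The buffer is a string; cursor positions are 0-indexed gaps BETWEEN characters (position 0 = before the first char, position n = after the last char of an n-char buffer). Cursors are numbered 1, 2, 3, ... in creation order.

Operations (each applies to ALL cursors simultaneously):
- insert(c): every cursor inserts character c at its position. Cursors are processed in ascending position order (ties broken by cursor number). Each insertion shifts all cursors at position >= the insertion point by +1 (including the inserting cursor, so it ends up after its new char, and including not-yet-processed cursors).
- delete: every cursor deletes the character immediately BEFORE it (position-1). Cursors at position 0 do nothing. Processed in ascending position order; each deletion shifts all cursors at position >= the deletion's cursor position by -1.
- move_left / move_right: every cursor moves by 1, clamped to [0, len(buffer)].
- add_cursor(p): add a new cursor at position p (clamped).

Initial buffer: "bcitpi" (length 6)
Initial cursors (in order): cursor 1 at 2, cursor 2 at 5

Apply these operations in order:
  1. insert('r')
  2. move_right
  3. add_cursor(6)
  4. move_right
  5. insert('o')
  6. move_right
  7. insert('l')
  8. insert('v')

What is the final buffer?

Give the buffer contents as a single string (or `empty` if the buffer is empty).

After op 1 (insert('r')): buffer="bcritpri" (len 8), cursors c1@3 c2@7, authorship ..1...2.
After op 2 (move_right): buffer="bcritpri" (len 8), cursors c1@4 c2@8, authorship ..1...2.
After op 3 (add_cursor(6)): buffer="bcritpri" (len 8), cursors c1@4 c3@6 c2@8, authorship ..1...2.
After op 4 (move_right): buffer="bcritpri" (len 8), cursors c1@5 c3@7 c2@8, authorship ..1...2.
After op 5 (insert('o')): buffer="bcritoproio" (len 11), cursors c1@6 c3@9 c2@11, authorship ..1..1.23.2
After op 6 (move_right): buffer="bcritoproio" (len 11), cursors c1@7 c3@10 c2@11, authorship ..1..1.23.2
After op 7 (insert('l')): buffer="bcritoplroilol" (len 14), cursors c1@8 c3@12 c2@14, authorship ..1..1.123.322
After op 8 (insert('v')): buffer="bcritoplvroilvolv" (len 17), cursors c1@9 c3@14 c2@17, authorship ..1..1.1123.33222

Answer: bcritoplvroilvolv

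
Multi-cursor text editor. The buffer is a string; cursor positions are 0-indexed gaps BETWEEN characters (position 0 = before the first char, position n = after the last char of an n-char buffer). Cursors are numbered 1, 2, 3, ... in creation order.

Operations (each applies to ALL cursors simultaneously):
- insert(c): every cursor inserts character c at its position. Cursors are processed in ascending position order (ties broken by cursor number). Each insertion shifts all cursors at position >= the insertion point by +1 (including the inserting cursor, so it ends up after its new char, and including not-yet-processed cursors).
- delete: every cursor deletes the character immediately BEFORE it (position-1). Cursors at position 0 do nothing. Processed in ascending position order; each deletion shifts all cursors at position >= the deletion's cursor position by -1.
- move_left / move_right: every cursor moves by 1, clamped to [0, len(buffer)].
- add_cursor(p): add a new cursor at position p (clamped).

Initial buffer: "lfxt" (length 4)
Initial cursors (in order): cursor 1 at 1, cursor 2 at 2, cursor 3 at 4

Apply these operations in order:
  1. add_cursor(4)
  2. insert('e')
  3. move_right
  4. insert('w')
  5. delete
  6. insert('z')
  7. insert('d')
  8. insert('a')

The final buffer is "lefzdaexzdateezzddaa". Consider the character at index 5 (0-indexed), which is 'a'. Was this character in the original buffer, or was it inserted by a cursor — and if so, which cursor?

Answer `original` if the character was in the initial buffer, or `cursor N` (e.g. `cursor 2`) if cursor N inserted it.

Answer: cursor 1

Derivation:
After op 1 (add_cursor(4)): buffer="lfxt" (len 4), cursors c1@1 c2@2 c3@4 c4@4, authorship ....
After op 2 (insert('e')): buffer="lefextee" (len 8), cursors c1@2 c2@4 c3@8 c4@8, authorship .1.2..34
After op 3 (move_right): buffer="lefextee" (len 8), cursors c1@3 c2@5 c3@8 c4@8, authorship .1.2..34
After op 4 (insert('w')): buffer="lefwexwteeww" (len 12), cursors c1@4 c2@7 c3@12 c4@12, authorship .1.12.2.3434
After op 5 (delete): buffer="lefextee" (len 8), cursors c1@3 c2@5 c3@8 c4@8, authorship .1.2..34
After op 6 (insert('z')): buffer="lefzexzteezz" (len 12), cursors c1@4 c2@7 c3@12 c4@12, authorship .1.12.2.3434
After op 7 (insert('d')): buffer="lefzdexzdteezzdd" (len 16), cursors c1@5 c2@9 c3@16 c4@16, authorship .1.112.22.343434
After op 8 (insert('a')): buffer="lefzdaexzdateezzddaa" (len 20), cursors c1@6 c2@11 c3@20 c4@20, authorship .1.1112.222.34343434
Authorship (.=original, N=cursor N): . 1 . 1 1 1 2 . 2 2 2 . 3 4 3 4 3 4 3 4
Index 5: author = 1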